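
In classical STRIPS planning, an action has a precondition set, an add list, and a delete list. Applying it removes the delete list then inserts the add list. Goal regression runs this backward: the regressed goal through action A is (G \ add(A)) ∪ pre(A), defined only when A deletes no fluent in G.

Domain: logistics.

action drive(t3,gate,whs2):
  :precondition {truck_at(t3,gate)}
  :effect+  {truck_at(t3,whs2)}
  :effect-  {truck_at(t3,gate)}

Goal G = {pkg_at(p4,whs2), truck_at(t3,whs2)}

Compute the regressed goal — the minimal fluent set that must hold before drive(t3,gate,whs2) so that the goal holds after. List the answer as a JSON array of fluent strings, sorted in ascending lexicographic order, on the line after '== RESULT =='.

Regress:
  G ∩ del = {}  (empty — regression defined)
  G \ add = {pkg_at(p4,whs2), truck_at(t3,whs2)} \ {truck_at(t3,whs2)} = {pkg_at(p4,whs2)}
  ∪ pre   = {pkg_at(p4,whs2)} ∪ {truck_at(t3,gate)}
          = {pkg_at(p4,whs2), truck_at(t3,gate)}

== RESULT ==
["pkg_at(p4,whs2)", "truck_at(t3,gate)"]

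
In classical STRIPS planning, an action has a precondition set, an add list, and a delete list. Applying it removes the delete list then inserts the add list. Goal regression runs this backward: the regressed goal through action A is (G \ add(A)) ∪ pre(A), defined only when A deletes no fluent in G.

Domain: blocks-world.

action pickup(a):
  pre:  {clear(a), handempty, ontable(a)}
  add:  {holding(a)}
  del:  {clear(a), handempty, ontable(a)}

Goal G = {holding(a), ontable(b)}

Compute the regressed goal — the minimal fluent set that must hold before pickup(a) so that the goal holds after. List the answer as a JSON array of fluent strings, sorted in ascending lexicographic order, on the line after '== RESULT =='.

Compute (G \ add) ∪ pre:
  G ∩ del = {}  (empty — regression defined)
  G \ add = {holding(a), ontable(b)} \ {holding(a)} = {ontable(b)}
  ∪ pre   = {ontable(b)} ∪ {clear(a), handempty, ontable(a)}
          = {clear(a), handempty, ontable(a), ontable(b)}

== RESULT ==
["clear(a)", "handempty", "ontable(a)", "ontable(b)"]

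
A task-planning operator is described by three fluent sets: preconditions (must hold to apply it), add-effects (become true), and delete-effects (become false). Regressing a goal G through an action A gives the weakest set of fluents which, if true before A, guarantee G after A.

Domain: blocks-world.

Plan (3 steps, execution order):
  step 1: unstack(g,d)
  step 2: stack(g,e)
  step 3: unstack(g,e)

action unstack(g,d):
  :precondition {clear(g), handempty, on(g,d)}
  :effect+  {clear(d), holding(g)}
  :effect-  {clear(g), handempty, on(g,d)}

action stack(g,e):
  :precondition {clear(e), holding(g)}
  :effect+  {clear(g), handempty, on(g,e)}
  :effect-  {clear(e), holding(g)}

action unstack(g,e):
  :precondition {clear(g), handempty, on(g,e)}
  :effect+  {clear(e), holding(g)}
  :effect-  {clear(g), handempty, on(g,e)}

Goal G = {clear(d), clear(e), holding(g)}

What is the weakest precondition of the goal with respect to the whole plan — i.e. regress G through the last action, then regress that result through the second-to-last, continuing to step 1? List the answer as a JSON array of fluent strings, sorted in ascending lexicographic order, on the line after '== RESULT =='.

Work backward from the goal:
  through step 3 (unstack(g,e)): drop {clear(e), holding(g)}, keep {clear(d)}, require {clear(g), handempty, on(g,e)}
    → {clear(d), clear(g), handempty, on(g,e)}
  through step 2 (stack(g,e)): drop {clear(g), handempty, on(g,e)}, keep {clear(d)}, require {clear(e), holding(g)}
    → {clear(d), clear(e), holding(g)}
  through step 1 (unstack(g,d)): drop {clear(d), holding(g)}, keep {clear(e)}, require {clear(g), handempty, on(g,d)}
    → {clear(e), clear(g), handempty, on(g,d)}

== RESULT ==
["clear(e)", "clear(g)", "handempty", "on(g,d)"]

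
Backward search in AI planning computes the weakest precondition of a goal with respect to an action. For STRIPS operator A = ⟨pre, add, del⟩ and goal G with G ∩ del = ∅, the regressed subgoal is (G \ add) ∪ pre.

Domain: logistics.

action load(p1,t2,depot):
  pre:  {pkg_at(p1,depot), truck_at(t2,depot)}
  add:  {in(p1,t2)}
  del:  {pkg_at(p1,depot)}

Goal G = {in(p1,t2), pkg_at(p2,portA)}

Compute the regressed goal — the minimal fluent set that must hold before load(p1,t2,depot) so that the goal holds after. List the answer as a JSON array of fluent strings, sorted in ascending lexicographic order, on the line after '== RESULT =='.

Regress:
  G ∩ del = {}  (empty — regression defined)
  G \ add = {in(p1,t2), pkg_at(p2,portA)} \ {in(p1,t2)} = {pkg_at(p2,portA)}
  ∪ pre   = {pkg_at(p2,portA)} ∪ {pkg_at(p1,depot), truck_at(t2,depot)}
          = {pkg_at(p1,depot), pkg_at(p2,portA), truck_at(t2,depot)}

== RESULT ==
["pkg_at(p1,depot)", "pkg_at(p2,portA)", "truck_at(t2,depot)"]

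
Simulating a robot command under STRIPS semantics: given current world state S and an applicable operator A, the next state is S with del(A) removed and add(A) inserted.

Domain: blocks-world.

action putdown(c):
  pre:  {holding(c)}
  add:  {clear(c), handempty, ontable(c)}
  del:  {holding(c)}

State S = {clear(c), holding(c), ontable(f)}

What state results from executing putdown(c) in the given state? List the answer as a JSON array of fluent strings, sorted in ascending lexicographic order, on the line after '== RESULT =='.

Compute (S \ del) ∪ add:
  pre ⊆ S: {holding(c)} ⊆ S  — applicable
  S \ del = {clear(c), ontable(f)}
  ∪ add   = {clear(c), handempty, ontable(c), ontable(f)}

== RESULT ==
["clear(c)", "handempty", "ontable(c)", "ontable(f)"]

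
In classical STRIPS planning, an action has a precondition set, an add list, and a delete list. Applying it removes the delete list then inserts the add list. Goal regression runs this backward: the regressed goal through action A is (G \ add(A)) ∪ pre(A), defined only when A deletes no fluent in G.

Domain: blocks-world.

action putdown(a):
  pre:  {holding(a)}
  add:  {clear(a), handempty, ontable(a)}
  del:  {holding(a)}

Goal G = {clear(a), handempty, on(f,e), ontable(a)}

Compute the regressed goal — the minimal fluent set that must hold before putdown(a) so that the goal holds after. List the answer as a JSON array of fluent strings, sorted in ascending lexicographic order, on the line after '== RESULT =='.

Compute (G \ add) ∪ pre:
  G ∩ del = {}  (empty — regression defined)
  G \ add = {clear(a), handempty, on(f,e), ontable(a)} \ {clear(a), handempty, ontable(a)} = {on(f,e)}
  ∪ pre   = {on(f,e)} ∪ {holding(a)}
          = {holding(a), on(f,e)}

== RESULT ==
["holding(a)", "on(f,e)"]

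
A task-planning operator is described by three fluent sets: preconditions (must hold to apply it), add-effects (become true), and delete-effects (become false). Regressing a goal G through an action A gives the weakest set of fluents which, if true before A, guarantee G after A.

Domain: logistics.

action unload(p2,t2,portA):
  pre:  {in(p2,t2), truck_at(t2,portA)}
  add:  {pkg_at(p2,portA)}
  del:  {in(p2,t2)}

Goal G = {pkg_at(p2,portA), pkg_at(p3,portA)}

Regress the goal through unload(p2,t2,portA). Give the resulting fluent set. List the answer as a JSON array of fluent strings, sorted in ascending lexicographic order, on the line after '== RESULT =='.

Compute (G \ add) ∪ pre:
  G ∩ del = {}  (empty — regression defined)
  G \ add = {pkg_at(p2,portA), pkg_at(p3,portA)} \ {pkg_at(p2,portA)} = {pkg_at(p3,portA)}
  ∪ pre   = {pkg_at(p3,portA)} ∪ {in(p2,t2), truck_at(t2,portA)}
          = {in(p2,t2), pkg_at(p3,portA), truck_at(t2,portA)}

== RESULT ==
["in(p2,t2)", "pkg_at(p3,portA)", "truck_at(t2,portA)"]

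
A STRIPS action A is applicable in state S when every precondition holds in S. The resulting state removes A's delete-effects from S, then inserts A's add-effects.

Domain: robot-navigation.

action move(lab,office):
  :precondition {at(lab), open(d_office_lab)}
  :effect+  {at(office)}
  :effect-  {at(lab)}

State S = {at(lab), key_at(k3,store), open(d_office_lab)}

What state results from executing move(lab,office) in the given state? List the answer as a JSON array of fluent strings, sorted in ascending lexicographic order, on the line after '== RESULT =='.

Compute (S \ del) ∪ add:
  pre ⊆ S: {at(lab), open(d_office_lab)} ⊆ S  — applicable
  S \ del = {key_at(k3,store), open(d_office_lab)}
  ∪ add   = {at(office), key_at(k3,store), open(d_office_lab)}

== RESULT ==
["at(office)", "key_at(k3,store)", "open(d_office_lab)"]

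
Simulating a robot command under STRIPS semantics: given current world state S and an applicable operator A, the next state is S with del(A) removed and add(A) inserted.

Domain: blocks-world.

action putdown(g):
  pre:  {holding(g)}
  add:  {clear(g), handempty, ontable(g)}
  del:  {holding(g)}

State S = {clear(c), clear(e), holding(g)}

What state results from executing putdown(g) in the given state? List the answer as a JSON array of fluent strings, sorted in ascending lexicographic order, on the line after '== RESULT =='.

Compute (S \ del) ∪ add:
  pre ⊆ S: {holding(g)} ⊆ S  — applicable
  S \ del = {clear(c), clear(e)}
  ∪ add   = {clear(c), clear(e), clear(g), handempty, ontable(g)}

== RESULT ==
["clear(c)", "clear(e)", "clear(g)", "handempty", "ontable(g)"]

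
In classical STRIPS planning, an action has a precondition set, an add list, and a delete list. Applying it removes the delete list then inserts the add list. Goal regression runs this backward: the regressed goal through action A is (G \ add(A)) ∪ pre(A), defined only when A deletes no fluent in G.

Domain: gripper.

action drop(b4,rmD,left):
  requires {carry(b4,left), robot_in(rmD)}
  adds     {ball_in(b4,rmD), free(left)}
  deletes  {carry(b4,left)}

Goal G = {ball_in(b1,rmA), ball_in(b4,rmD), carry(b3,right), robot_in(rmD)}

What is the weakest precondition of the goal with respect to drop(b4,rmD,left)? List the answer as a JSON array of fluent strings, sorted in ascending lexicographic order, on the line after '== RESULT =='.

Regress:
  G ∩ del = {}  (empty — regression defined)
  G \ add = {ball_in(b1,rmA), ball_in(b4,rmD), carry(b3,right), robot_in(rmD)} \ {ball_in(b4,rmD), free(left)} = {ball_in(b1,rmA), carry(b3,right), robot_in(rmD)}
  ∪ pre   = {ball_in(b1,rmA), carry(b3,right), robot_in(rmD)} ∪ {carry(b4,left), robot_in(rmD)}
          = {ball_in(b1,rmA), carry(b3,right), carry(b4,left), robot_in(rmD)}

== RESULT ==
["ball_in(b1,rmA)", "carry(b3,right)", "carry(b4,left)", "robot_in(rmD)"]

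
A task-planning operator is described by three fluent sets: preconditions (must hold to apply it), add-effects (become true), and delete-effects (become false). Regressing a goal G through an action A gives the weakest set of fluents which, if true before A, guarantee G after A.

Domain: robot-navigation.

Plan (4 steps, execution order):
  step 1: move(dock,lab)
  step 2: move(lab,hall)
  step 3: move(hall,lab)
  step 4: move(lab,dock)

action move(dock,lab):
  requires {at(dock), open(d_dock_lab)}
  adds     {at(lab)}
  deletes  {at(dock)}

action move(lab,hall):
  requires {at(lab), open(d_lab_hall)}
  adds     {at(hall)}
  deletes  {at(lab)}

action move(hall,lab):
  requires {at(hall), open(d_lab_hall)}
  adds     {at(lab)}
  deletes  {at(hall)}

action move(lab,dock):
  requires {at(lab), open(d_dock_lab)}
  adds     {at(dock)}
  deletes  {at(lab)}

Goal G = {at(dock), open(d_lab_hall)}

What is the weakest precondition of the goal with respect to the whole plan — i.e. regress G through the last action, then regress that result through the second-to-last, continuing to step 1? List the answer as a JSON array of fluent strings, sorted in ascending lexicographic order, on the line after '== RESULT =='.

Regress step by step:
  through step 4 (move(lab,dock)): drop {at(dock)}, keep {open(d_lab_hall)}, require {at(lab), open(d_dock_lab)}
    → {at(lab), open(d_dock_lab), open(d_lab_hall)}
  through step 3 (move(hall,lab)): drop {at(lab)}, keep {open(d_dock_lab), open(d_lab_hall)}, require {at(hall), open(d_lab_hall)}
    → {at(hall), open(d_dock_lab), open(d_lab_hall)}
  through step 2 (move(lab,hall)): drop {at(hall)}, keep {open(d_dock_lab), open(d_lab_hall)}, require {at(lab), open(d_lab_hall)}
    → {at(lab), open(d_dock_lab), open(d_lab_hall)}
  through step 1 (move(dock,lab)): drop {at(lab)}, keep {open(d_dock_lab), open(d_lab_hall)}, require {at(dock), open(d_dock_lab)}
    → {at(dock), open(d_dock_lab), open(d_lab_hall)}

== RESULT ==
["at(dock)", "open(d_dock_lab)", "open(d_lab_hall)"]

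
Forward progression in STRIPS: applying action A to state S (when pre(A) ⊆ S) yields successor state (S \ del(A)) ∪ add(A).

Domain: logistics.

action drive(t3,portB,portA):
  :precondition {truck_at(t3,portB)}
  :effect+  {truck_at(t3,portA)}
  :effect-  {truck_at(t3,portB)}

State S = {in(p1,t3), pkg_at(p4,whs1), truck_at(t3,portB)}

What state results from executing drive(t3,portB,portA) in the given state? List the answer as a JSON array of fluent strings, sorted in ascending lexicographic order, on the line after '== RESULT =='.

Compute (S \ del) ∪ add:
  pre ⊆ S: {truck_at(t3,portB)} ⊆ S  — applicable
  S \ del = {in(p1,t3), pkg_at(p4,whs1)}
  ∪ add   = {in(p1,t3), pkg_at(p4,whs1), truck_at(t3,portA)}

== RESULT ==
["in(p1,t3)", "pkg_at(p4,whs1)", "truck_at(t3,portA)"]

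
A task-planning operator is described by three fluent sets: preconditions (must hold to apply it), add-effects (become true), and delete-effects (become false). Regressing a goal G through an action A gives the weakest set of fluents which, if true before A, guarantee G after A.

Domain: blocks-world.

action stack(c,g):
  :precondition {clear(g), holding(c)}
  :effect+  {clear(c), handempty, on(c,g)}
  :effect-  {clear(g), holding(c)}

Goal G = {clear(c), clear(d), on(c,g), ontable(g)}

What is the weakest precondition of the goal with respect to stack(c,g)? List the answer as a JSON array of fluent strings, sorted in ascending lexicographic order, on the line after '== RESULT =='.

Compute (G \ add) ∪ pre:
  G ∩ del = {}  (empty — regression defined)
  G \ add = {clear(c), clear(d), on(c,g), ontable(g)} \ {clear(c), handempty, on(c,g)} = {clear(d), ontable(g)}
  ∪ pre   = {clear(d), ontable(g)} ∪ {clear(g), holding(c)}
          = {clear(d), clear(g), holding(c), ontable(g)}

== RESULT ==
["clear(d)", "clear(g)", "holding(c)", "ontable(g)"]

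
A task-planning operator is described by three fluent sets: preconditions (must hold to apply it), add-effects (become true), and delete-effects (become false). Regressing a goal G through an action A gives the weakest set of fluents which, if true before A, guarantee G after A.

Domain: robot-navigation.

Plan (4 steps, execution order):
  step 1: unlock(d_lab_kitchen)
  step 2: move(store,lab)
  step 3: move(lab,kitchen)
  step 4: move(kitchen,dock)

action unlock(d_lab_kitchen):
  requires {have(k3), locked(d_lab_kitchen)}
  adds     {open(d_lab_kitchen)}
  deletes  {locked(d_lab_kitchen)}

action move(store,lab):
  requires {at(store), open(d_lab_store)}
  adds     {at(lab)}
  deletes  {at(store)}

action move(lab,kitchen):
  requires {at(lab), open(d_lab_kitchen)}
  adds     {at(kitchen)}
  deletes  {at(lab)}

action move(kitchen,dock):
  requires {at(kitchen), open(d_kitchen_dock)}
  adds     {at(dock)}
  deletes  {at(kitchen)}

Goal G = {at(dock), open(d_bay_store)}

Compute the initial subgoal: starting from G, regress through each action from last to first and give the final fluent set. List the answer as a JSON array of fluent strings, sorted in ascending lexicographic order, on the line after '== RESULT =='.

Regress step by step:
  through step 4 (move(kitchen,dock)): drop {at(dock)}, keep {open(d_bay_store)}, require {at(kitchen), open(d_kitchen_dock)}
    → {at(kitchen), open(d_bay_store), open(d_kitchen_dock)}
  through step 3 (move(lab,kitchen)): drop {at(kitchen)}, keep {open(d_bay_store), open(d_kitchen_dock)}, require {at(lab), open(d_lab_kitchen)}
    → {at(lab), open(d_bay_store), open(d_kitchen_dock), open(d_lab_kitchen)}
  through step 2 (move(store,lab)): drop {at(lab)}, keep {open(d_bay_store), open(d_kitchen_dock), open(d_lab_kitchen)}, require {at(store), open(d_lab_store)}
    → {at(store), open(d_bay_store), open(d_kitchen_dock), open(d_lab_kitchen), open(d_lab_store)}
  through step 1 (unlock(d_lab_kitchen)): drop {open(d_lab_kitchen)}, keep {at(store), open(d_bay_store), open(d_kitchen_dock), open(d_lab_store)}, require {have(k3), locked(d_lab_kitchen)}
    → {at(store), have(k3), locked(d_lab_kitchen), open(d_bay_store), open(d_kitchen_dock), open(d_lab_store)}

== RESULT ==
["at(store)", "have(k3)", "locked(d_lab_kitchen)", "open(d_bay_store)", "open(d_kitchen_dock)", "open(d_lab_store)"]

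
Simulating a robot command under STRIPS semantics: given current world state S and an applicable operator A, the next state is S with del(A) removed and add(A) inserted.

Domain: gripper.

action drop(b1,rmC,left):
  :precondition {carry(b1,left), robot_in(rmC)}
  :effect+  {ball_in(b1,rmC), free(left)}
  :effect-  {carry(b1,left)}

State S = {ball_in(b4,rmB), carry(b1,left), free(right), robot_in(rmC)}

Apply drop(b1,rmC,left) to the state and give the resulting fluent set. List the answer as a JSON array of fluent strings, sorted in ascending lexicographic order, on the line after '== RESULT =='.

Compute (S \ del) ∪ add:
  pre ⊆ S: {carry(b1,left), robot_in(rmC)} ⊆ S  — applicable
  S \ del = {ball_in(b4,rmB), free(right), robot_in(rmC)}
  ∪ add   = {ball_in(b1,rmC), ball_in(b4,rmB), free(left), free(right), robot_in(rmC)}

== RESULT ==
["ball_in(b1,rmC)", "ball_in(b4,rmB)", "free(left)", "free(right)", "robot_in(rmC)"]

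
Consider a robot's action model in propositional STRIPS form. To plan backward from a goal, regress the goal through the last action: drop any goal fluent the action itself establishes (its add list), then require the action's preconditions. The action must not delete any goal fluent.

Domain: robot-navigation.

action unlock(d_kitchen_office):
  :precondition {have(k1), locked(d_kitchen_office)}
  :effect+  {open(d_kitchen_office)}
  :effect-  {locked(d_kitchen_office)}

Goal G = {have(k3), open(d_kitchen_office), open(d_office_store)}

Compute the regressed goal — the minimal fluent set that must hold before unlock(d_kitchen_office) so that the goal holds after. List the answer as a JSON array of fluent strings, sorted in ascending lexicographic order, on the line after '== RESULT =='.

Regress:
  G ∩ del = {}  (empty — regression defined)
  G \ add = {have(k3), open(d_kitchen_office), open(d_office_store)} \ {open(d_kitchen_office)} = {have(k3), open(d_office_store)}
  ∪ pre   = {have(k3), open(d_office_store)} ∪ {have(k1), locked(d_kitchen_office)}
          = {have(k1), have(k3), locked(d_kitchen_office), open(d_office_store)}

== RESULT ==
["have(k1)", "have(k3)", "locked(d_kitchen_office)", "open(d_office_store)"]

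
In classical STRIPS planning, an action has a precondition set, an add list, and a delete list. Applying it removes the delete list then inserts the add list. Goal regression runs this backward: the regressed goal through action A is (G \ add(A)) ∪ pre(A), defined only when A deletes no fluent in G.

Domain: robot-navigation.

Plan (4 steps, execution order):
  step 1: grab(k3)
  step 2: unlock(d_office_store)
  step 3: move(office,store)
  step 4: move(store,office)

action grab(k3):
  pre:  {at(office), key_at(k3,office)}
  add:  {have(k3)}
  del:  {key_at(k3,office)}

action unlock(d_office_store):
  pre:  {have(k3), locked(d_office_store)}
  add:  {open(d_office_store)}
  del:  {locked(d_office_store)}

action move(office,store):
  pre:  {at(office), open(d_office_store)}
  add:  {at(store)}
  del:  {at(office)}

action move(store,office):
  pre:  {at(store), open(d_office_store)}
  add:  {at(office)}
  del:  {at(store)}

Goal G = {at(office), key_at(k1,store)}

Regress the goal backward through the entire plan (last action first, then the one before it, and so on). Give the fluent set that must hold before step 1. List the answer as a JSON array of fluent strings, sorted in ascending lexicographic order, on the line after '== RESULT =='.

Regress step by step:
  through step 4 (move(store,office)): drop {at(office)}, keep {key_at(k1,store)}, require {at(store), open(d_office_store)}
    → {at(store), key_at(k1,store), open(d_office_store)}
  through step 3 (move(office,store)): drop {at(store)}, keep {key_at(k1,store), open(d_office_store)}, require {at(office), open(d_office_store)}
    → {at(office), key_at(k1,store), open(d_office_store)}
  through step 2 (unlock(d_office_store)): drop {open(d_office_store)}, keep {at(office), key_at(k1,store)}, require {have(k3), locked(d_office_store)}
    → {at(office), have(k3), key_at(k1,store), locked(d_office_store)}
  through step 1 (grab(k3)): drop {have(k3)}, keep {at(office), key_at(k1,store), locked(d_office_store)}, require {at(office), key_at(k3,office)}
    → {at(office), key_at(k1,store), key_at(k3,office), locked(d_office_store)}

== RESULT ==
["at(office)", "key_at(k1,store)", "key_at(k3,office)", "locked(d_office_store)"]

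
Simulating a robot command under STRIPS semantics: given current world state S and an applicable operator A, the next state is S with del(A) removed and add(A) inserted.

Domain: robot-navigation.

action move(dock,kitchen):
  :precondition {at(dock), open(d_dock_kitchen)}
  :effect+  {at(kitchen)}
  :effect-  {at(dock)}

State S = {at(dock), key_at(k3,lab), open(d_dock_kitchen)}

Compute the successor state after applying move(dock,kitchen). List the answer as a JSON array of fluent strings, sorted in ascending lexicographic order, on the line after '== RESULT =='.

Progress:
  pre ⊆ S: {at(dock), open(d_dock_kitchen)} ⊆ S  — applicable
  S \ del = {key_at(k3,lab), open(d_dock_kitchen)}
  ∪ add   = {at(kitchen), key_at(k3,lab), open(d_dock_kitchen)}

== RESULT ==
["at(kitchen)", "key_at(k3,lab)", "open(d_dock_kitchen)"]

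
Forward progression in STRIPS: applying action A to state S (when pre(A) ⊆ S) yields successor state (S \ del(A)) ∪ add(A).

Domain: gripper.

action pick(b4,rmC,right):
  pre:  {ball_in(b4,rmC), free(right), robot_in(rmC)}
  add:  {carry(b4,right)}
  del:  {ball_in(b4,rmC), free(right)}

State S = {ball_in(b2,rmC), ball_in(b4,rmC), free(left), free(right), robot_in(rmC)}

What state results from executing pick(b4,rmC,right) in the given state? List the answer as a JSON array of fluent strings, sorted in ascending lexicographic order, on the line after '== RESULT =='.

Progress:
  pre ⊆ S: {ball_in(b4,rmC), free(right), robot_in(rmC)} ⊆ S  — applicable
  S \ del = {ball_in(b2,rmC), free(left), robot_in(rmC)}
  ∪ add   = {ball_in(b2,rmC), carry(b4,right), free(left), robot_in(rmC)}

== RESULT ==
["ball_in(b2,rmC)", "carry(b4,right)", "free(left)", "robot_in(rmC)"]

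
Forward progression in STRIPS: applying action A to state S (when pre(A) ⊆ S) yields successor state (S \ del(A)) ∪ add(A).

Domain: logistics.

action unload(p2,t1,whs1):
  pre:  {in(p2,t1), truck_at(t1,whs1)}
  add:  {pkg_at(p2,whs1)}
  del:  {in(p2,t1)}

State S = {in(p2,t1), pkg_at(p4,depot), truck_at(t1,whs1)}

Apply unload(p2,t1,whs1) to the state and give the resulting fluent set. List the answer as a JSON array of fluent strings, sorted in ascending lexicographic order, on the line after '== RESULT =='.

Compute (S \ del) ∪ add:
  pre ⊆ S: {in(p2,t1), truck_at(t1,whs1)} ⊆ S  — applicable
  S \ del = {pkg_at(p4,depot), truck_at(t1,whs1)}
  ∪ add   = {pkg_at(p2,whs1), pkg_at(p4,depot), truck_at(t1,whs1)}

== RESULT ==
["pkg_at(p2,whs1)", "pkg_at(p4,depot)", "truck_at(t1,whs1)"]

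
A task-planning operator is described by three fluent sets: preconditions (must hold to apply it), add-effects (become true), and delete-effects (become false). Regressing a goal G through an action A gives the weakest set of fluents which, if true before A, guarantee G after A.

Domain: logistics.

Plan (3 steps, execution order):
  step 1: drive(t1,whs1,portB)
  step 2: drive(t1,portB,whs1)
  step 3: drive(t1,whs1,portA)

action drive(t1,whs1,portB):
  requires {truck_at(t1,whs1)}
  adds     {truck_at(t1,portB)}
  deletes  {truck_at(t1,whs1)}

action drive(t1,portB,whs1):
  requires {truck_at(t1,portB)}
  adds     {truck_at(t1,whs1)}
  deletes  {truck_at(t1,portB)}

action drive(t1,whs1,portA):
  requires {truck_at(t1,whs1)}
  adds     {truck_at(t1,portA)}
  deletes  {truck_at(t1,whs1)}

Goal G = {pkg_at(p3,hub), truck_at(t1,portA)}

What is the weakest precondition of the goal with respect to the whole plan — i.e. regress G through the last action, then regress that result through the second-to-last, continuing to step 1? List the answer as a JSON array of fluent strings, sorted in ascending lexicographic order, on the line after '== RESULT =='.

Work backward from the goal:
  through step 3 (drive(t1,whs1,portA)): drop {truck_at(t1,portA)}, keep {pkg_at(p3,hub)}, require {truck_at(t1,whs1)}
    → {pkg_at(p3,hub), truck_at(t1,whs1)}
  through step 2 (drive(t1,portB,whs1)): drop {truck_at(t1,whs1)}, keep {pkg_at(p3,hub)}, require {truck_at(t1,portB)}
    → {pkg_at(p3,hub), truck_at(t1,portB)}
  through step 1 (drive(t1,whs1,portB)): drop {truck_at(t1,portB)}, keep {pkg_at(p3,hub)}, require {truck_at(t1,whs1)}
    → {pkg_at(p3,hub), truck_at(t1,whs1)}

== RESULT ==
["pkg_at(p3,hub)", "truck_at(t1,whs1)"]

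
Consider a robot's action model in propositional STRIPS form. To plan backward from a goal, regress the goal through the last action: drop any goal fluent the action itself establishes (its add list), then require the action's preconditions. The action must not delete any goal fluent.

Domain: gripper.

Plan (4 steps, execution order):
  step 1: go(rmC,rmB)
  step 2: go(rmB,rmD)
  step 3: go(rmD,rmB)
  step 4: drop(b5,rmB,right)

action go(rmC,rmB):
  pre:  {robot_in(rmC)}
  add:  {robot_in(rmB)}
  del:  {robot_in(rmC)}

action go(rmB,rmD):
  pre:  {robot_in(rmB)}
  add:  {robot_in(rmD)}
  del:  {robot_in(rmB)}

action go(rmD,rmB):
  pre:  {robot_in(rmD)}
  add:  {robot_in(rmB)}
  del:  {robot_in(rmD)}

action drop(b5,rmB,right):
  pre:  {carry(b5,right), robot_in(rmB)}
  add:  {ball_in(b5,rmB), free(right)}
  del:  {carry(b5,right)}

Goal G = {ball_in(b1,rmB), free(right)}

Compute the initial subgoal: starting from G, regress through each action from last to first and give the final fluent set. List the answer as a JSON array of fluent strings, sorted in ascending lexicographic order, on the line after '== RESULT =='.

Work backward from the goal:
  through step 4 (drop(b5,rmB,right)): drop {free(right)}, keep {ball_in(b1,rmB)}, require {carry(b5,right), robot_in(rmB)}
    → {ball_in(b1,rmB), carry(b5,right), robot_in(rmB)}
  through step 3 (go(rmD,rmB)): drop {robot_in(rmB)}, keep {ball_in(b1,rmB), carry(b5,right)}, require {robot_in(rmD)}
    → {ball_in(b1,rmB), carry(b5,right), robot_in(rmD)}
  through step 2 (go(rmB,rmD)): drop {robot_in(rmD)}, keep {ball_in(b1,rmB), carry(b5,right)}, require {robot_in(rmB)}
    → {ball_in(b1,rmB), carry(b5,right), robot_in(rmB)}
  through step 1 (go(rmC,rmB)): drop {robot_in(rmB)}, keep {ball_in(b1,rmB), carry(b5,right)}, require {robot_in(rmC)}
    → {ball_in(b1,rmB), carry(b5,right), robot_in(rmC)}

== RESULT ==
["ball_in(b1,rmB)", "carry(b5,right)", "robot_in(rmC)"]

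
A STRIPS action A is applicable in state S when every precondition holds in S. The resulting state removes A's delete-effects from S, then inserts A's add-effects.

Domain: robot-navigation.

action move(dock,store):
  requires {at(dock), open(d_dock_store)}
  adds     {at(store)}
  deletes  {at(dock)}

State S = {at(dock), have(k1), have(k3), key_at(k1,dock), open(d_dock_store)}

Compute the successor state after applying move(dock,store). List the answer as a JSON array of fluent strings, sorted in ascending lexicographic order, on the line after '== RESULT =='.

Compute (S \ del) ∪ add:
  pre ⊆ S: {at(dock), open(d_dock_store)} ⊆ S  — applicable
  S \ del = {have(k1), have(k3), key_at(k1,dock), open(d_dock_store)}
  ∪ add   = {at(store), have(k1), have(k3), key_at(k1,dock), open(d_dock_store)}

== RESULT ==
["at(store)", "have(k1)", "have(k3)", "key_at(k1,dock)", "open(d_dock_store)"]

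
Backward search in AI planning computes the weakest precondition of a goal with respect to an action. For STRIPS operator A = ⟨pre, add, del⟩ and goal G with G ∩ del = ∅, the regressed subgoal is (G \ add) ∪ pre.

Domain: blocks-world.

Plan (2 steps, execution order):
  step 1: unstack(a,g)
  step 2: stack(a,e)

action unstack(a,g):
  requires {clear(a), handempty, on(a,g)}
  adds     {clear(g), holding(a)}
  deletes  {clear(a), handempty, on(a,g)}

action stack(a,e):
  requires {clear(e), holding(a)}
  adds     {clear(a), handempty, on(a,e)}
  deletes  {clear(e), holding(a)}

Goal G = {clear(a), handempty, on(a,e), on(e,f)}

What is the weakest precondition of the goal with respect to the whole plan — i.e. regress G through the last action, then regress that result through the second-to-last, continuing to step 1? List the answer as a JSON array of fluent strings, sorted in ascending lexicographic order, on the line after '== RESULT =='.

Regress step by step:
  through step 2 (stack(a,e)): drop {clear(a), handempty, on(a,e)}, keep {on(e,f)}, require {clear(e), holding(a)}
    → {clear(e), holding(a), on(e,f)}
  through step 1 (unstack(a,g)): drop {holding(a)}, keep {clear(e), on(e,f)}, require {clear(a), handempty, on(a,g)}
    → {clear(a), clear(e), handempty, on(a,g), on(e,f)}

== RESULT ==
["clear(a)", "clear(e)", "handempty", "on(a,g)", "on(e,f)"]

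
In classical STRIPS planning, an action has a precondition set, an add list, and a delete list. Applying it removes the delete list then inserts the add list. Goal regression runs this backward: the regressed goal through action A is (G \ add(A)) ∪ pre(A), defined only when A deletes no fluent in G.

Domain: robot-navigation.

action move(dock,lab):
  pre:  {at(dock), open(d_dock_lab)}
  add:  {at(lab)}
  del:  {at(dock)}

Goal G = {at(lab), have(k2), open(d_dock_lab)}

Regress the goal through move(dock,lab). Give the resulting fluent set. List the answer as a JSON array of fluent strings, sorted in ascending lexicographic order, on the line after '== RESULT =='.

Compute (G \ add) ∪ pre:
  G ∩ del = {}  (empty — regression defined)
  G \ add = {at(lab), have(k2), open(d_dock_lab)} \ {at(lab)} = {have(k2), open(d_dock_lab)}
  ∪ pre   = {have(k2), open(d_dock_lab)} ∪ {at(dock), open(d_dock_lab)}
          = {at(dock), have(k2), open(d_dock_lab)}

== RESULT ==
["at(dock)", "have(k2)", "open(d_dock_lab)"]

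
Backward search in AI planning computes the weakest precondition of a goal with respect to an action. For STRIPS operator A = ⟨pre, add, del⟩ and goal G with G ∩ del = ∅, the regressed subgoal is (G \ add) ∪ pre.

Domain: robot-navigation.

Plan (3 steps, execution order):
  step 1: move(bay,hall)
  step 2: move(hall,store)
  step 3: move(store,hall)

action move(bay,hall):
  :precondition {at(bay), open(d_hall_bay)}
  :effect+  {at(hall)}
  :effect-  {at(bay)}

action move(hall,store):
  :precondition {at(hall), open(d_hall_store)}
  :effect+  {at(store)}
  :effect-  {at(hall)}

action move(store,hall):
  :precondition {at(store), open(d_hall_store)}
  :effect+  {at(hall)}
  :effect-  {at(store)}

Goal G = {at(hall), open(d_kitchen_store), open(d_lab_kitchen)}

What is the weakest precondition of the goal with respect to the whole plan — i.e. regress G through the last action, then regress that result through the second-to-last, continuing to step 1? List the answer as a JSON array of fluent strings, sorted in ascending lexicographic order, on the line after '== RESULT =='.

Work backward from the goal:
  through step 3 (move(store,hall)): drop {at(hall)}, keep {open(d_kitchen_store), open(d_lab_kitchen)}, require {at(store), open(d_hall_store)}
    → {at(store), open(d_hall_store), open(d_kitchen_store), open(d_lab_kitchen)}
  through step 2 (move(hall,store)): drop {at(store)}, keep {open(d_hall_store), open(d_kitchen_store), open(d_lab_kitchen)}, require {at(hall), open(d_hall_store)}
    → {at(hall), open(d_hall_store), open(d_kitchen_store), open(d_lab_kitchen)}
  through step 1 (move(bay,hall)): drop {at(hall)}, keep {open(d_hall_store), open(d_kitchen_store), open(d_lab_kitchen)}, require {at(bay), open(d_hall_bay)}
    → {at(bay), open(d_hall_bay), open(d_hall_store), open(d_kitchen_store), open(d_lab_kitchen)}

== RESULT ==
["at(bay)", "open(d_hall_bay)", "open(d_hall_store)", "open(d_kitchen_store)", "open(d_lab_kitchen)"]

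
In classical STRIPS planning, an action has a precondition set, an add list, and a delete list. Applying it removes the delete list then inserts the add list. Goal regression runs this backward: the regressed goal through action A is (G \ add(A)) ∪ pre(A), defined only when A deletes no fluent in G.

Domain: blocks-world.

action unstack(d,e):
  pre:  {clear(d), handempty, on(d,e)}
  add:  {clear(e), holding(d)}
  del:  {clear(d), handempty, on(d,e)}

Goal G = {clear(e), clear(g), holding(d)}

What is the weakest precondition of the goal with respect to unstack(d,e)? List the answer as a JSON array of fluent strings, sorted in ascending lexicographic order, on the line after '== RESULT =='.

Regress:
  G ∩ del = {}  (empty — regression defined)
  G \ add = {clear(e), clear(g), holding(d)} \ {clear(e), holding(d)} = {clear(g)}
  ∪ pre   = {clear(g)} ∪ {clear(d), handempty, on(d,e)}
          = {clear(d), clear(g), handempty, on(d,e)}

== RESULT ==
["clear(d)", "clear(g)", "handempty", "on(d,e)"]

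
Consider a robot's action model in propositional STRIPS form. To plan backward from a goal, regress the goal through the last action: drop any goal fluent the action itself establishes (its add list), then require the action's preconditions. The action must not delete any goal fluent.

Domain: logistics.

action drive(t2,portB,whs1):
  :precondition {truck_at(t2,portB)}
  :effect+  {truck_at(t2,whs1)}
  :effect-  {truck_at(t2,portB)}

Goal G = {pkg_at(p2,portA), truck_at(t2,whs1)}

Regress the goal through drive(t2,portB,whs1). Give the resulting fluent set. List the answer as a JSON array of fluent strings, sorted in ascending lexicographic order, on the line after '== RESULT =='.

Compute (G \ add) ∪ pre:
  G ∩ del = {}  (empty — regression defined)
  G \ add = {pkg_at(p2,portA), truck_at(t2,whs1)} \ {truck_at(t2,whs1)} = {pkg_at(p2,portA)}
  ∪ pre   = {pkg_at(p2,portA)} ∪ {truck_at(t2,portB)}
          = {pkg_at(p2,portA), truck_at(t2,portB)}

== RESULT ==
["pkg_at(p2,portA)", "truck_at(t2,portB)"]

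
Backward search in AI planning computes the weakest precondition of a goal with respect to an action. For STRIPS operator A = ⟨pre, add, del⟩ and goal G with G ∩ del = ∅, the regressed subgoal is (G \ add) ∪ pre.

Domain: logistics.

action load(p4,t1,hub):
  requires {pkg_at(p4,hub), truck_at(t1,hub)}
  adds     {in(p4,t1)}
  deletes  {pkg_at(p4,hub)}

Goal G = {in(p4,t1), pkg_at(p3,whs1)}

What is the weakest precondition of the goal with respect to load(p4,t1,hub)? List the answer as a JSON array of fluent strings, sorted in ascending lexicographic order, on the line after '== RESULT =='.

Compute (G \ add) ∪ pre:
  G ∩ del = {}  (empty — regression defined)
  G \ add = {in(p4,t1), pkg_at(p3,whs1)} \ {in(p4,t1)} = {pkg_at(p3,whs1)}
  ∪ pre   = {pkg_at(p3,whs1)} ∪ {pkg_at(p4,hub), truck_at(t1,hub)}
          = {pkg_at(p3,whs1), pkg_at(p4,hub), truck_at(t1,hub)}

== RESULT ==
["pkg_at(p3,whs1)", "pkg_at(p4,hub)", "truck_at(t1,hub)"]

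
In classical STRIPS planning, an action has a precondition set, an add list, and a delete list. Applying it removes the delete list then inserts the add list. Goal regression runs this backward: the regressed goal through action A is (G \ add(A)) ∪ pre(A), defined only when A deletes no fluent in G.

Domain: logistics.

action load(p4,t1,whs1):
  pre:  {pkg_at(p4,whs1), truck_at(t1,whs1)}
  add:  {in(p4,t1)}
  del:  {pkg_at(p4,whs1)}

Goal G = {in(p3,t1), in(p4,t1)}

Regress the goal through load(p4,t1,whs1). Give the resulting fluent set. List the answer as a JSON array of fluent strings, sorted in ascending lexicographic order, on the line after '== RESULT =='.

Compute (G \ add) ∪ pre:
  G ∩ del = {}  (empty — regression defined)
  G \ add = {in(p3,t1), in(p4,t1)} \ {in(p4,t1)} = {in(p3,t1)}
  ∪ pre   = {in(p3,t1)} ∪ {pkg_at(p4,whs1), truck_at(t1,whs1)}
          = {in(p3,t1), pkg_at(p4,whs1), truck_at(t1,whs1)}

== RESULT ==
["in(p3,t1)", "pkg_at(p4,whs1)", "truck_at(t1,whs1)"]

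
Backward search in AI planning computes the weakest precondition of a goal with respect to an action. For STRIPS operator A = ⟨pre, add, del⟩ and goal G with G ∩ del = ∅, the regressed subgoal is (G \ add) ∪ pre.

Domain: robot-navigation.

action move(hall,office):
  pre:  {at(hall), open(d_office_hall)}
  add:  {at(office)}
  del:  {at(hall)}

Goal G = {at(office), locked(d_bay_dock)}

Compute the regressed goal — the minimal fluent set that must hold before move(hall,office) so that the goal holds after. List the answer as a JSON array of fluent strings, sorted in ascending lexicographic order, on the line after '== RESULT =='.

Regress:
  G ∩ del = {}  (empty — regression defined)
  G \ add = {at(office), locked(d_bay_dock)} \ {at(office)} = {locked(d_bay_dock)}
  ∪ pre   = {locked(d_bay_dock)} ∪ {at(hall), open(d_office_hall)}
          = {at(hall), locked(d_bay_dock), open(d_office_hall)}

== RESULT ==
["at(hall)", "locked(d_bay_dock)", "open(d_office_hall)"]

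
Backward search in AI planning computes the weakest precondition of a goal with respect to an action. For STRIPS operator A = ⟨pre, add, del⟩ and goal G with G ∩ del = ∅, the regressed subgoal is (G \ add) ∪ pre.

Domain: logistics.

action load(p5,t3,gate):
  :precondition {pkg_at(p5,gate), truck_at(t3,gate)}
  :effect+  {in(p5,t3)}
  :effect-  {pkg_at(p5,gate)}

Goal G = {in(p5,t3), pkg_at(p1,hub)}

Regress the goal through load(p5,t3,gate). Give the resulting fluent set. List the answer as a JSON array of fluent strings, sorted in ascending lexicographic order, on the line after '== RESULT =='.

Regress:
  G ∩ del = {}  (empty — regression defined)
  G \ add = {in(p5,t3), pkg_at(p1,hub)} \ {in(p5,t3)} = {pkg_at(p1,hub)}
  ∪ pre   = {pkg_at(p1,hub)} ∪ {pkg_at(p5,gate), truck_at(t3,gate)}
          = {pkg_at(p1,hub), pkg_at(p5,gate), truck_at(t3,gate)}

== RESULT ==
["pkg_at(p1,hub)", "pkg_at(p5,gate)", "truck_at(t3,gate)"]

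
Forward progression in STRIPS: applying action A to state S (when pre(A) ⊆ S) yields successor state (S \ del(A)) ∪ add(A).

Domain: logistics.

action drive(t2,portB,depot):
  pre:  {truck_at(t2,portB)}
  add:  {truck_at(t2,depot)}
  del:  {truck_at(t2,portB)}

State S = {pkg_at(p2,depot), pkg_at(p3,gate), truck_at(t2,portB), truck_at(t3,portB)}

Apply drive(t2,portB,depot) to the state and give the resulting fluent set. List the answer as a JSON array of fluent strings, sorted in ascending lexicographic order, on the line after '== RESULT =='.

Progress:
  pre ⊆ S: {truck_at(t2,portB)} ⊆ S  — applicable
  S \ del = {pkg_at(p2,depot), pkg_at(p3,gate), truck_at(t3,portB)}
  ∪ add   = {pkg_at(p2,depot), pkg_at(p3,gate), truck_at(t2,depot), truck_at(t3,portB)}

== RESULT ==
["pkg_at(p2,depot)", "pkg_at(p3,gate)", "truck_at(t2,depot)", "truck_at(t3,portB)"]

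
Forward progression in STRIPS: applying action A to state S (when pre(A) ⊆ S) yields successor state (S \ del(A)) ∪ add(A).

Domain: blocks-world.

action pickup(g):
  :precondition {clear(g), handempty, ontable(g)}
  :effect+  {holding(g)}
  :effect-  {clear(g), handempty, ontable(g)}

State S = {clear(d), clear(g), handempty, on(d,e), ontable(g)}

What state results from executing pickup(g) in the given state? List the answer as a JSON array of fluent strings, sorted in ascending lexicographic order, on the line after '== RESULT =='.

Compute (S \ del) ∪ add:
  pre ⊆ S: {clear(g), handempty, ontable(g)} ⊆ S  — applicable
  S \ del = {clear(d), on(d,e)}
  ∪ add   = {clear(d), holding(g), on(d,e)}

== RESULT ==
["clear(d)", "holding(g)", "on(d,e)"]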